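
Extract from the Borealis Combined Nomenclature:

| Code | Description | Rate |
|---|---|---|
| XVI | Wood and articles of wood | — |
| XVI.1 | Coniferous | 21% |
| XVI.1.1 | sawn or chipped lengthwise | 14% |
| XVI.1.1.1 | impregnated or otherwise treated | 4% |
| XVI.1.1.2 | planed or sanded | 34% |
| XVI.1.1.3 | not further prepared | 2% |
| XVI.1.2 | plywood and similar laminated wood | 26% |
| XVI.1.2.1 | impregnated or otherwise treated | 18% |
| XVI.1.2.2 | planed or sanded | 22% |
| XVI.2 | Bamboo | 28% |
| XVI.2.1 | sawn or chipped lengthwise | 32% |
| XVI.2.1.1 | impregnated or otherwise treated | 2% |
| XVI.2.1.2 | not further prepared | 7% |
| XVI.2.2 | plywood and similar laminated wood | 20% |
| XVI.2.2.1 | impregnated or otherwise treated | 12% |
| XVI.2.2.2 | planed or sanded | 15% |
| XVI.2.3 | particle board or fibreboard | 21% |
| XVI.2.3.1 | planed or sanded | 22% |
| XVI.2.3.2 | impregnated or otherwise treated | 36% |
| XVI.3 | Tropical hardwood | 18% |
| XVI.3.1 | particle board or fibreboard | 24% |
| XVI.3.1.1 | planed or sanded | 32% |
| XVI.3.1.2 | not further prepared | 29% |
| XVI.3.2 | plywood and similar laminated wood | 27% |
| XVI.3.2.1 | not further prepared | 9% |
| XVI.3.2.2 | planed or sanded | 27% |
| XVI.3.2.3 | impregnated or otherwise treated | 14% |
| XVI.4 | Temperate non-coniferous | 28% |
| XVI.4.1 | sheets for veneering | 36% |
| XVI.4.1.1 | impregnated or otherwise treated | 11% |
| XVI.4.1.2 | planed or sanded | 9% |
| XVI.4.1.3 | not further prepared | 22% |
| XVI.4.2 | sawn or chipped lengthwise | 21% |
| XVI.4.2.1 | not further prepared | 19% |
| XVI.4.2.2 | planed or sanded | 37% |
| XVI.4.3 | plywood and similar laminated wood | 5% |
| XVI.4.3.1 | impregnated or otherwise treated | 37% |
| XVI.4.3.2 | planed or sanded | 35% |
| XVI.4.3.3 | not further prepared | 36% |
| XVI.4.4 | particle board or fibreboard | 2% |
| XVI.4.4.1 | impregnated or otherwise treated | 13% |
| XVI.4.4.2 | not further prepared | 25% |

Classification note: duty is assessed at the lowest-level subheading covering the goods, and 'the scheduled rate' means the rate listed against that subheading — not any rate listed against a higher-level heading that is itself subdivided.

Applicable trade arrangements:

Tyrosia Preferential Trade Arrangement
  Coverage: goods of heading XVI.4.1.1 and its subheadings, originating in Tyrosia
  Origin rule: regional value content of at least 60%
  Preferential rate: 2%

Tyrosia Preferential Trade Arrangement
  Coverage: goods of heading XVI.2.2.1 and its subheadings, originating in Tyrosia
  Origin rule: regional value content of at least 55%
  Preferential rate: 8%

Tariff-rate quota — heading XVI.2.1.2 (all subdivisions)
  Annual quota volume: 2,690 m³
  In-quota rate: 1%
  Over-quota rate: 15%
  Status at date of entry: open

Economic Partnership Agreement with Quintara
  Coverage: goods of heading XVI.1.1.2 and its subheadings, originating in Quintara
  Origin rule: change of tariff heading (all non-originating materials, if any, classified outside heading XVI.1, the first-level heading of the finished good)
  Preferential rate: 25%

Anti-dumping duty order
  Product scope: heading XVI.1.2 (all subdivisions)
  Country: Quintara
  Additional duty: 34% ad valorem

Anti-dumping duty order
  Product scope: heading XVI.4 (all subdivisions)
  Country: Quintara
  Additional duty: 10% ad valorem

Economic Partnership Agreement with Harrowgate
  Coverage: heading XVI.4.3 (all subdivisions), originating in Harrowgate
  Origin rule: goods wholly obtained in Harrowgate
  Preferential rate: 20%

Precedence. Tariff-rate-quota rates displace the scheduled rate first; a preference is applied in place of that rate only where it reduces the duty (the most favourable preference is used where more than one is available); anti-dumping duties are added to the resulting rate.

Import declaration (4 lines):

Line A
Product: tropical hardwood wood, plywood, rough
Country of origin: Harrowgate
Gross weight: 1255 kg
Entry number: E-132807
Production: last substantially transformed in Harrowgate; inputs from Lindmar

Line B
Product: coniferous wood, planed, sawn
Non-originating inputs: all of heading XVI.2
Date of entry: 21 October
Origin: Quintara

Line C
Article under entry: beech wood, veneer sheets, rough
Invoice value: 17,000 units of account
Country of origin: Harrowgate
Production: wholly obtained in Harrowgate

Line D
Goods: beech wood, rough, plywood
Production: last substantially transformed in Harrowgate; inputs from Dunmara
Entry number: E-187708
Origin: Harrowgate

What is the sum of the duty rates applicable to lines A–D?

92%

Line A: tropical hardwood → XVI.3; plywood → XVI.3.2; rough → XVI.3.2.1. Scheduled 9%. Harrowgate agreement on XVI.4.3: XVI.3.2.1 not covered. → 9%.
Line B: coniferous → XVI.1; sawn → XVI.1.1; planed → XVI.1.1.2. Scheduled 34%. Quintara agreement on XVI.1.1.2: CTH met → 25% available; preferential 25%. → 25%.
Line C: beech → XVI.4; veneer sheets → XVI.4.1; rough → XVI.4.1.3. Scheduled 22%. Harrowgate agreement on XVI.4.3: XVI.4.1.3 not covered. → 22%.
Line D: beech → XVI.4; plywood → XVI.4.3; rough → XVI.4.3.3. Scheduled 36%. Harrowgate agreement on XVI.4.3: not wholly obtained. → 36%.
Sum: 9% + 25% + 22% + 36% = 92%.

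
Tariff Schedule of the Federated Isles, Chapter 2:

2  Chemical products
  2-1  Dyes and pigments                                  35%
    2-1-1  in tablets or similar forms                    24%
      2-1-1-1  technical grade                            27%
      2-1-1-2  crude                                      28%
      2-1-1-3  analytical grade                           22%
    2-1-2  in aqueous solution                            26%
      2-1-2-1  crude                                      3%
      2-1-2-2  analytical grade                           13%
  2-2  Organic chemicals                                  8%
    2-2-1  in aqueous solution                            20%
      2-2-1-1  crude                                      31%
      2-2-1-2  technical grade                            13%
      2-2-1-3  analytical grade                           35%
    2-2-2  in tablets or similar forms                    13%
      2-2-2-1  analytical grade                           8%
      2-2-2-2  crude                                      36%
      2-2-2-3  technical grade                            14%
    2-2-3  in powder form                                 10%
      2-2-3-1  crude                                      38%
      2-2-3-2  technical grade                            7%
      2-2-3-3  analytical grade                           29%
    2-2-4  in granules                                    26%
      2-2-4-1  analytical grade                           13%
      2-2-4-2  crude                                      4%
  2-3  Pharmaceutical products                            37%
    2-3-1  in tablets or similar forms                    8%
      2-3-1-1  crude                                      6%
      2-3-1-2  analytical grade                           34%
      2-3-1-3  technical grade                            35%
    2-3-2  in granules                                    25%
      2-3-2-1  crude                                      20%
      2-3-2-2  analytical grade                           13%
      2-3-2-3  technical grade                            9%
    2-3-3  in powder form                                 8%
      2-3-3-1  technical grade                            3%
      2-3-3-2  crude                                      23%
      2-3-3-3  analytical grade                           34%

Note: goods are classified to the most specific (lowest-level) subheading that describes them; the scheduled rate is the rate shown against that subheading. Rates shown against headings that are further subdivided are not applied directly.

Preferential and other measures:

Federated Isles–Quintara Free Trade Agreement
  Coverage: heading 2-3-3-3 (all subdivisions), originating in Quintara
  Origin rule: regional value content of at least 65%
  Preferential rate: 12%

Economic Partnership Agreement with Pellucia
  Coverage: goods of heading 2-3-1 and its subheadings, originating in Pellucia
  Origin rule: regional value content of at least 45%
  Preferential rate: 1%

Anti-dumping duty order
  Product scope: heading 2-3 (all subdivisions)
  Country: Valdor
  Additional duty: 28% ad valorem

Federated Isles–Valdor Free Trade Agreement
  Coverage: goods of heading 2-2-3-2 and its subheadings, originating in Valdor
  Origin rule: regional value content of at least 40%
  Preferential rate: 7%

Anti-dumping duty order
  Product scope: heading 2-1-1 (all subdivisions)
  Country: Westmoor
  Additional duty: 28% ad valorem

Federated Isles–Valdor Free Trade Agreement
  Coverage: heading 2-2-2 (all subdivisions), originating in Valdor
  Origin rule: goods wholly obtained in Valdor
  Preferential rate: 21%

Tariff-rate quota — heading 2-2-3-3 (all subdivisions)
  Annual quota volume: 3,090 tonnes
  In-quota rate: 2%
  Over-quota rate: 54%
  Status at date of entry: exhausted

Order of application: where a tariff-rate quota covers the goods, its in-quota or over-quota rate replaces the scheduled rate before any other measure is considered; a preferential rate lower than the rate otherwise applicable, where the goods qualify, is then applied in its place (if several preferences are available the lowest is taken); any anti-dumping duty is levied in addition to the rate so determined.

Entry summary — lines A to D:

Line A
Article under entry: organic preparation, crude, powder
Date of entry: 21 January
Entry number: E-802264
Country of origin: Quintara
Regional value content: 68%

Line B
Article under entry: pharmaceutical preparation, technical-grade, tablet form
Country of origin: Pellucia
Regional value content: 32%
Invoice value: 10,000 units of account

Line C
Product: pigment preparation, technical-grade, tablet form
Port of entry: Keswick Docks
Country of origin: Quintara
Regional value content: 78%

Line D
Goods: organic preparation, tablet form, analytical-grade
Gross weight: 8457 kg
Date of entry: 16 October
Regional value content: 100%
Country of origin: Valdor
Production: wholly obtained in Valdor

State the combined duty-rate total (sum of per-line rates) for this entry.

Line A: organic → 2-2; powder → 2-2-3; crude → 2-2-3-1. Scheduled 38%. Quintara agreement on 2-3-3-3: 2-2-3-1 not covered. → 38%.
Line B: pharmaceutical → 2-3; tablet form → 2-3-1; technical-grade → 2-3-1-3. Scheduled 35%. Pellucia agreement on 2-3-1: RVC < 45%. → 35%.
Line C: pigment → 2-1; tablet form → 2-1-1; technical-grade → 2-1-1-1. Scheduled 27%. Quintara agreement on 2-3-3-3: 2-1-1-1 not covered. → 27%.
Line D: organic → 2-2; tablet form → 2-2-2; analytical-grade → 2-2-2-1. Scheduled 8%. Valdor agreement on 2-2-3-2: 2-2-2-1 not covered; Valdor agreement on 2-2-2: wholly obtained → 21% available; preference 21% not lower than 8% → no reduction. → 8%.
Sum: 38% + 35% + 27% + 8% = 108%.

108%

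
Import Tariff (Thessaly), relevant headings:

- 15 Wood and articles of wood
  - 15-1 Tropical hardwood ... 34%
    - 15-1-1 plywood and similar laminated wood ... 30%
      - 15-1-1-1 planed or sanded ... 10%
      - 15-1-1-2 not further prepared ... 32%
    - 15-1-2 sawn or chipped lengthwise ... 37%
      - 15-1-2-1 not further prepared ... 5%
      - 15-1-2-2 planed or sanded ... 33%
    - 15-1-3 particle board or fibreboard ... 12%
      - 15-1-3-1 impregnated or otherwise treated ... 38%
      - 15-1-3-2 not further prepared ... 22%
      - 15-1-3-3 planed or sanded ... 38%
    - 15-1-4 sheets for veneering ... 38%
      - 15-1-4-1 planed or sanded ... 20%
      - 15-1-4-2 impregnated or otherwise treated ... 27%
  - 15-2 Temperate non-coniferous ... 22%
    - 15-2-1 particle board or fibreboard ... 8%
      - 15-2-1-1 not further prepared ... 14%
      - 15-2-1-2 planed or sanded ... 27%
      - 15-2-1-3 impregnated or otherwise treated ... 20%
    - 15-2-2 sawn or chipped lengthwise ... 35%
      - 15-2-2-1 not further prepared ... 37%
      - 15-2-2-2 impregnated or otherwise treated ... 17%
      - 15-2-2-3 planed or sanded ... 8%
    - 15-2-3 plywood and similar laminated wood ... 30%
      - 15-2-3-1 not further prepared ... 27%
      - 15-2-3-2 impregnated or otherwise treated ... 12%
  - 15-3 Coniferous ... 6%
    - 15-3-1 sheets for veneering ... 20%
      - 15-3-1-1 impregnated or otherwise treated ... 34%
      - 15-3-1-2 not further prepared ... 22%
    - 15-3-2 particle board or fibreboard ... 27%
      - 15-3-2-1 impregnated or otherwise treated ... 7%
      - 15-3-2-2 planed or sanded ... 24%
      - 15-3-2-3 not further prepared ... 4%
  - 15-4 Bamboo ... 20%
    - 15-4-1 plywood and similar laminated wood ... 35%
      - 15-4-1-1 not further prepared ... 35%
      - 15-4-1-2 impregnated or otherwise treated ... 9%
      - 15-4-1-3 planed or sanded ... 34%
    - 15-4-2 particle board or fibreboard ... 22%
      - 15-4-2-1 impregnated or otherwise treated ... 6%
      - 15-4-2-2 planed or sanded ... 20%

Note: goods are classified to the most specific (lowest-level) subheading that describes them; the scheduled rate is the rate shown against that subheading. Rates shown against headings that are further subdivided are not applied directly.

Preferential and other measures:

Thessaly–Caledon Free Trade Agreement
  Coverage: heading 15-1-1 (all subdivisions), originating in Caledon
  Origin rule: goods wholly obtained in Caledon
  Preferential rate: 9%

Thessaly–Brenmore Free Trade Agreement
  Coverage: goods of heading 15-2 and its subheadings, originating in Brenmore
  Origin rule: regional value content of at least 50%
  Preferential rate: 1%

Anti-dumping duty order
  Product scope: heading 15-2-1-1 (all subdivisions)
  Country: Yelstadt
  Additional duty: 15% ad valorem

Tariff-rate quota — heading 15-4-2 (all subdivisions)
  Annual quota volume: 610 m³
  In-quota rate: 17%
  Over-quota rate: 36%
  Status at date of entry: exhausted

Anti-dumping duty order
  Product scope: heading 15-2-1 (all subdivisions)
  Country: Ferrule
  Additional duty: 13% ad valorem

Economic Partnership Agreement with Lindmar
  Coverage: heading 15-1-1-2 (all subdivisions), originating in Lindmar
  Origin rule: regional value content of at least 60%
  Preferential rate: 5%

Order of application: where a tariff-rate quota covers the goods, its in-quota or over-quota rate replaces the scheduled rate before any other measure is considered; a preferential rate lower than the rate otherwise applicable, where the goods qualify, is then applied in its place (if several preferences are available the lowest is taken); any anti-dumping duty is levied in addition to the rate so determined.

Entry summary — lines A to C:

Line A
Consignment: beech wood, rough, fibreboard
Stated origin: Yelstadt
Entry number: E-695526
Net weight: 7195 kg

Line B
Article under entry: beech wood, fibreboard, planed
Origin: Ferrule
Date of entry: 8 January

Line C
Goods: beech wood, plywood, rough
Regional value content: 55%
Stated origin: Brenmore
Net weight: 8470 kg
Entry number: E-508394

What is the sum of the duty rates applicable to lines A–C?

70%

Line A: beech → 15-2; fibreboard → 15-2-1; rough → 15-2-1-1. Scheduled 14%. anti-dumping (Yelstadt, 15-2-1-1): +15%; total 14% + 15% = 29%. → 29%.
Line B: beech → 15-2; fibreboard → 15-2-1; planed → 15-2-1-2. Scheduled 27%. anti-dumping (Ferrule, 15-2-1): +13%; total 27% + 13% = 40%. → 40%.
Line C: beech → 15-2; plywood → 15-2-3; rough → 15-2-3-1. Scheduled 27%. Brenmore agreement on 15-2: RVC ≥ 50% → 1% available; preferential 1%. → 1%.
Sum: 29% + 40% + 1% = 70%.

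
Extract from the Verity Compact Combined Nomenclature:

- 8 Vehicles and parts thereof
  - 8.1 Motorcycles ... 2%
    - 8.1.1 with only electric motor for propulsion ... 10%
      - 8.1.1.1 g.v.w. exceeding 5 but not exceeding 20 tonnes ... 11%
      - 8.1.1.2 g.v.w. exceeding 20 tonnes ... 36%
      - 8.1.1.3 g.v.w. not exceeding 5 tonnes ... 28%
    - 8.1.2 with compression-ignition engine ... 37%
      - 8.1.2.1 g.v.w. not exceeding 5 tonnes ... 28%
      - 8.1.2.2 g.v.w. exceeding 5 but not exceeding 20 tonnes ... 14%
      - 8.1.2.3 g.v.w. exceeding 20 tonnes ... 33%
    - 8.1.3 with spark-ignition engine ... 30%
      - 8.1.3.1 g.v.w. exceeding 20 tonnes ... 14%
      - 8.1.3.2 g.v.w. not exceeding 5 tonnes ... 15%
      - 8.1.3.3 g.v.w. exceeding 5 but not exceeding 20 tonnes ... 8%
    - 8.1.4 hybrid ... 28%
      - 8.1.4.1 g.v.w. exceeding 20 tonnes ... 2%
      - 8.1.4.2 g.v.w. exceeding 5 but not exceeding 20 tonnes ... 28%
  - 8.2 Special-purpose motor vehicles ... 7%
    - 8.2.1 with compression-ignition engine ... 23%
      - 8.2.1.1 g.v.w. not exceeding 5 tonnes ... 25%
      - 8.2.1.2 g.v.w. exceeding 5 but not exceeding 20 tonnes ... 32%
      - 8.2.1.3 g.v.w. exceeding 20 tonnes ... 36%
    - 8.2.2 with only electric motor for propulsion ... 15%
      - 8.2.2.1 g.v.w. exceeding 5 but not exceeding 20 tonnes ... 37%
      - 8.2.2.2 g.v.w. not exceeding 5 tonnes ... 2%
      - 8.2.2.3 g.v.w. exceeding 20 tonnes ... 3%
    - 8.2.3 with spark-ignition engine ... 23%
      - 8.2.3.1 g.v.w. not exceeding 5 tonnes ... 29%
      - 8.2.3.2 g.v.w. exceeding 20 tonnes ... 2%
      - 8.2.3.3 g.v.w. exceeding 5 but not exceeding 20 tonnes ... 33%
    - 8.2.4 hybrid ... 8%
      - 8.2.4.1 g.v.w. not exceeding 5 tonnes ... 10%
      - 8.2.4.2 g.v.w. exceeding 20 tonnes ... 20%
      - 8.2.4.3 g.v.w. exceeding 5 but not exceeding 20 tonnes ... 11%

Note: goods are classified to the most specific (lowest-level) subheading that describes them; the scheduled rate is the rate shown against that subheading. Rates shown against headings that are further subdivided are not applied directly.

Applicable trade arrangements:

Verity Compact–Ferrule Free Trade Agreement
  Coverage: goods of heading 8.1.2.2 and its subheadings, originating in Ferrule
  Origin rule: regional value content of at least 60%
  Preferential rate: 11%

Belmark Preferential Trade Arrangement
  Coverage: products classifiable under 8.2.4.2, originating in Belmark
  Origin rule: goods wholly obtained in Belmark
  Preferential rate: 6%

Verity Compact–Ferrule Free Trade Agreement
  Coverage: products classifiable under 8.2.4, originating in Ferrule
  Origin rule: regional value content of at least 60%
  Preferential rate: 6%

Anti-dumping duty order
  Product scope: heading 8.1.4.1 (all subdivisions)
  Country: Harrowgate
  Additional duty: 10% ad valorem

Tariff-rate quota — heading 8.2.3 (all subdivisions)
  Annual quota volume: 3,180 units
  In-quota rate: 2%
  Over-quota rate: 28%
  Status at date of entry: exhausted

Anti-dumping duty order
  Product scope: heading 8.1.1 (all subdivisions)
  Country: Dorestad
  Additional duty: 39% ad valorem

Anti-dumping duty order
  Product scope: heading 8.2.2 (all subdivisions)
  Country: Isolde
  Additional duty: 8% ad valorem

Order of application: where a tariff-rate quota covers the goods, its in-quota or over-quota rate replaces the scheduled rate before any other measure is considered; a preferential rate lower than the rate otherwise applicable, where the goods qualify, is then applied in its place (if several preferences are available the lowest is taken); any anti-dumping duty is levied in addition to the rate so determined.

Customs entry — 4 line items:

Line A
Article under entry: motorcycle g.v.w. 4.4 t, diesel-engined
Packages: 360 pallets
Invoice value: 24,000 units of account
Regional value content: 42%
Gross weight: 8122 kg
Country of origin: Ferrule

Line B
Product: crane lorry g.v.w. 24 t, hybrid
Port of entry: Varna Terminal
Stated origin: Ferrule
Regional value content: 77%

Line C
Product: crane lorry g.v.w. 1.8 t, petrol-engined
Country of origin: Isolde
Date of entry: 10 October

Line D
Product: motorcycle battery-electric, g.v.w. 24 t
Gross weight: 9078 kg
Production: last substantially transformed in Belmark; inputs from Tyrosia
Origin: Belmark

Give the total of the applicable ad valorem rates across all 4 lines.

Line A: motorcycle → 8.1; diesel-engined → 8.1.2; g.v.w. 4.4 t → 8.1.2.1. Scheduled 28%. Ferrule agreement on 8.1.2.2: 8.1.2.1 not covered; Ferrule agreement on 8.2.4: 8.1.2.1 not covered. → 28%.
Line B: crane lorry → 8.2; hybrid → 8.2.4; g.v.w. 24 t → 8.2.4.2. Scheduled 20%. Ferrule agreement on 8.1.2.2: 8.2.4.2 not covered; Ferrule agreement on 8.2.4: RVC ≥ 60% → 6% available; preferential 6%. → 6%.
Line C: crane lorry → 8.2; petrol-engined → 8.2.3; g.v.w. 1.8 t → 8.2.3.1. Scheduled 29%. quota on 8.2.3 exhausted → over-quota 28%. → 28%.
Line D: motorcycle → 8.1; battery-electric → 8.1.1; g.v.w. 24 t → 8.1.1.2. Scheduled 36%. Belmark agreement on 8.2.4.2: 8.1.1.2 not covered. → 36%.
Sum: 28% + 6% + 28% + 36% = 98%.

98%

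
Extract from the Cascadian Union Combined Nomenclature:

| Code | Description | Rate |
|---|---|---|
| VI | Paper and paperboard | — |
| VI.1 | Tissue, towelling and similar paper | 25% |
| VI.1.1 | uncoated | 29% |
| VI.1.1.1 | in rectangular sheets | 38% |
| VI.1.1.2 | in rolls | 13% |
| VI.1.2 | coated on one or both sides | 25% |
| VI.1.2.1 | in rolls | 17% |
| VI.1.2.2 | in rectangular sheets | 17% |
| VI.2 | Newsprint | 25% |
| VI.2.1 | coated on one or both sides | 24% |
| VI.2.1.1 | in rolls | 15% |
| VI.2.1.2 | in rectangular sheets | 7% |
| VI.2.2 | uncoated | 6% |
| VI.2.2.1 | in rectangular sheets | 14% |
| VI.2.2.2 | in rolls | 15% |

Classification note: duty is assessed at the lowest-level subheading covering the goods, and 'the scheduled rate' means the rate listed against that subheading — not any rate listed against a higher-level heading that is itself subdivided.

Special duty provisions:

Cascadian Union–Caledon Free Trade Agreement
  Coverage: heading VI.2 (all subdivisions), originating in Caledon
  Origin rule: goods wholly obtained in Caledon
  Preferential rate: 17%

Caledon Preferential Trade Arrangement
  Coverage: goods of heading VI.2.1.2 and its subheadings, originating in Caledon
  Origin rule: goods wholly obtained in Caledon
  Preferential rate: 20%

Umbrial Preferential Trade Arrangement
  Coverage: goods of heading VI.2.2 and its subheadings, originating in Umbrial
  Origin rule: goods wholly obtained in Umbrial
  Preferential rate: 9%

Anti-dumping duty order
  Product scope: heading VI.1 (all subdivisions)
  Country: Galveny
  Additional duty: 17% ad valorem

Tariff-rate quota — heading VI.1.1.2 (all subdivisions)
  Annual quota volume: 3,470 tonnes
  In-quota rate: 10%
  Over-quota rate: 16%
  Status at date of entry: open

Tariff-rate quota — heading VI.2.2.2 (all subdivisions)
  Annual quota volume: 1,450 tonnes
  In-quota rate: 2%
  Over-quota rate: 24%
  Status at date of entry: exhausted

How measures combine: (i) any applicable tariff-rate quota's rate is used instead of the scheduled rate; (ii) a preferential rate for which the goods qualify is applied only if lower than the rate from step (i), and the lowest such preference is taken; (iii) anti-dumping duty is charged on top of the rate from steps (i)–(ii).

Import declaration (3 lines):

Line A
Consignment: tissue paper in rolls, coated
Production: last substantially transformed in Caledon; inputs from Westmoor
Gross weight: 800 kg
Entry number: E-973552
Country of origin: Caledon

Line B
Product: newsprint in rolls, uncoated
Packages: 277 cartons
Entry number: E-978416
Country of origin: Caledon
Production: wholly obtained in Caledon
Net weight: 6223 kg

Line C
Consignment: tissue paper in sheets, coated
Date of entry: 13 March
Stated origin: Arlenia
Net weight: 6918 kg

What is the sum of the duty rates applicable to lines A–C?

Line A: tissue paper → VI.1; coated → VI.1.2; in rolls → VI.1.2.1. Scheduled 17%. Caledon agreement on VI.2: VI.1.2.1 not covered; Caledon agreement on VI.2.1.2: VI.1.2.1 not covered. → 17%.
Line B: newsprint → VI.2; uncoated → VI.2.2; in rolls → VI.2.2.2. Scheduled 15%. quota on VI.2.2.2 exhausted → over-quota 24%; Caledon agreement on VI.2: wholly obtained → 17% available; Caledon agreement on VI.2.1.2: VI.2.2.2 not covered; preferential 17%. → 17%.
Line C: tissue paper → VI.1; coated → VI.1.2; in sheets → VI.1.2.2. Scheduled 17%. No special measure applies. → 17%.
Sum: 17% + 17% + 17% = 51%.

51%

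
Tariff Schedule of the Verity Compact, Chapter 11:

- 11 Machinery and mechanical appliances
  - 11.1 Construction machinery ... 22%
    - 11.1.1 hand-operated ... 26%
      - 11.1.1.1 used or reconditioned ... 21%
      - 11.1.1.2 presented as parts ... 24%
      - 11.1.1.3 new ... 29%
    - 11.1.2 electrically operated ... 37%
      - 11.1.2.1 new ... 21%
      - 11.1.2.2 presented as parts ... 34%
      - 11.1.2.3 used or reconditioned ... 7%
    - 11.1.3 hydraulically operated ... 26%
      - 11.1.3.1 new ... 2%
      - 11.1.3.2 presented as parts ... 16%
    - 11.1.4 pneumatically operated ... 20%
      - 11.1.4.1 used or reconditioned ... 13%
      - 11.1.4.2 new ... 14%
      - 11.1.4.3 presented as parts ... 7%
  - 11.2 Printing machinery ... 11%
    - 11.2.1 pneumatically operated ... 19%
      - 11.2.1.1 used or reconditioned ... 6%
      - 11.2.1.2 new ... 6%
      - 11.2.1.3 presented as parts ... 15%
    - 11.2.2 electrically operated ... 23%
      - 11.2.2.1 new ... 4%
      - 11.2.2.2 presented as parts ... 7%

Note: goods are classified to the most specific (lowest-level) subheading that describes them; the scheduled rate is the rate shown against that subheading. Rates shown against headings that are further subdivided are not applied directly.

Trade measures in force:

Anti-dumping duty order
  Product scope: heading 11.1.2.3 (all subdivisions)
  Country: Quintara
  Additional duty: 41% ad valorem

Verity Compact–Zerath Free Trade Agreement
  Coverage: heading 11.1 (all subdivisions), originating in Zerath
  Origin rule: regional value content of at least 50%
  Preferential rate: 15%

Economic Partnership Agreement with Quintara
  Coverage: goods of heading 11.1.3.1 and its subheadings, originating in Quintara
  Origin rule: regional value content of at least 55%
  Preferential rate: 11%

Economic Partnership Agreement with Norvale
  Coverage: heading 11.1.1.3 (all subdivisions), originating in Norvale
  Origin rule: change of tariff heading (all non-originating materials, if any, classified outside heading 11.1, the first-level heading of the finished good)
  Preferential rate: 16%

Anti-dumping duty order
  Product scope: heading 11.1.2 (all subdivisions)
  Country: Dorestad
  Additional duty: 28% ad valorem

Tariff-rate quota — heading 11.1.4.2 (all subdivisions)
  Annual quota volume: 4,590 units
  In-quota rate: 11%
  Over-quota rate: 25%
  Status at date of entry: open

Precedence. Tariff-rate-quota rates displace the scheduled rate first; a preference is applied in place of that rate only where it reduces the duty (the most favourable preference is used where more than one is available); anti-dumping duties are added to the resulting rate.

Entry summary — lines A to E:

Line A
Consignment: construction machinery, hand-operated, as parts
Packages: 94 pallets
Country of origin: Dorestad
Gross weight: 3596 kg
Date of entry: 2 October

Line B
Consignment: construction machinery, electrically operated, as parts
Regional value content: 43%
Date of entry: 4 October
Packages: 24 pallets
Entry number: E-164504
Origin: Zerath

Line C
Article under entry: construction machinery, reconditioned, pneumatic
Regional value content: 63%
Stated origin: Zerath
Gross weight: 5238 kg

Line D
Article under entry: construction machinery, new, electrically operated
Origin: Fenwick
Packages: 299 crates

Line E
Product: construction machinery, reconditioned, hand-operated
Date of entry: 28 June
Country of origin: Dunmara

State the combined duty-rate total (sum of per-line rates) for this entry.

Line A: construction → 11.1; hand-operated → 11.1.1; as parts → 11.1.1.2. Scheduled 24%. No special measure applies. → 24%.
Line B: construction → 11.1; electrically operated → 11.1.2; as parts → 11.1.2.2. Scheduled 34%. Zerath agreement on 11.1: RVC < 50%. → 34%.
Line C: construction → 11.1; pneumatic → 11.1.4; reconditioned → 11.1.4.1. Scheduled 13%. Zerath agreement on 11.1: RVC ≥ 50% → 15% available; preference 15% not lower than 13% → no reduction. → 13%.
Line D: construction → 11.1; electrically operated → 11.1.2; new → 11.1.2.1. Scheduled 21%. No special measure applies. → 21%.
Line E: construction → 11.1; hand-operated → 11.1.1; reconditioned → 11.1.1.1. Scheduled 21%. No special measure applies. → 21%.
Sum: 24% + 34% + 13% + 21% + 21% = 113%.

113%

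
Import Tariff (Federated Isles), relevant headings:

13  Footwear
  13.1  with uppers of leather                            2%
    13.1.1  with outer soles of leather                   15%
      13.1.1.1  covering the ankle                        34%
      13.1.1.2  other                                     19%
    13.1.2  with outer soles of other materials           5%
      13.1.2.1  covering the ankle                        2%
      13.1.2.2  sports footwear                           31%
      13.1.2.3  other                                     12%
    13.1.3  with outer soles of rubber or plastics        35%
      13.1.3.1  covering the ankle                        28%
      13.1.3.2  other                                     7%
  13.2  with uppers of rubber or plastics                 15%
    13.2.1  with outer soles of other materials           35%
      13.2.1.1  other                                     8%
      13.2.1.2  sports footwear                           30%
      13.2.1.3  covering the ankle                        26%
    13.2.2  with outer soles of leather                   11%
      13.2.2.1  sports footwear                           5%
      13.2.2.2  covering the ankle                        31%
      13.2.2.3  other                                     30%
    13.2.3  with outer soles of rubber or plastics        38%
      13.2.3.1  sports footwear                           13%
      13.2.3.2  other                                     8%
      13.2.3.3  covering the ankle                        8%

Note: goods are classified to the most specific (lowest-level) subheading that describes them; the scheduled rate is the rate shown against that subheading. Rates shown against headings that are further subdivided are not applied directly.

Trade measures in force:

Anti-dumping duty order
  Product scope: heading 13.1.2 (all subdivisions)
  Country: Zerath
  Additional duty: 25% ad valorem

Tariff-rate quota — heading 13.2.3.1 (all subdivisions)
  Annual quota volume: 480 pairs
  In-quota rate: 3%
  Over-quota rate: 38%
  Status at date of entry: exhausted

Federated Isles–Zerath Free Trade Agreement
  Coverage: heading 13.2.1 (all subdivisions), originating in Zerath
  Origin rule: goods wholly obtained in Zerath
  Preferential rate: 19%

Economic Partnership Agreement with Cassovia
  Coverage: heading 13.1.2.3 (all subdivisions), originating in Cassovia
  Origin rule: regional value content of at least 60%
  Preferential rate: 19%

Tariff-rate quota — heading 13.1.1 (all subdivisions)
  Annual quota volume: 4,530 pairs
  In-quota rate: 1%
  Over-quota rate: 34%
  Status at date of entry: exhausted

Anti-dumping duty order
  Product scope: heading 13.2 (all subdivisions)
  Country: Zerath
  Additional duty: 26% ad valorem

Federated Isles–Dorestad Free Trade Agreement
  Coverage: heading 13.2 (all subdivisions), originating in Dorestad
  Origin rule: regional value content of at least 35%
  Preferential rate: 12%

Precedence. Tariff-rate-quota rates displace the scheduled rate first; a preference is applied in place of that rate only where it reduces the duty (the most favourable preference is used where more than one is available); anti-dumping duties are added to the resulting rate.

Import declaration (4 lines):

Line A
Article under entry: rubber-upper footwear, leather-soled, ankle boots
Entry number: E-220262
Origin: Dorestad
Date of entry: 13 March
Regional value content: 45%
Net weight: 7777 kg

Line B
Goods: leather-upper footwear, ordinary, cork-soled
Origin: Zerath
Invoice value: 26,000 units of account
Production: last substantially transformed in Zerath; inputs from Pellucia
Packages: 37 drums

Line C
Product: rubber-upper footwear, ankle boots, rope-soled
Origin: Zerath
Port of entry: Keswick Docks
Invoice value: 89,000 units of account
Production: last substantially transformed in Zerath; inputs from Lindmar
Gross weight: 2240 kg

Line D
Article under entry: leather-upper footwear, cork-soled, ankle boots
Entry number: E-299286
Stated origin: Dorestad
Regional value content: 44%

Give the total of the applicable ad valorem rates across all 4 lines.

Line A: rubber-upper → 13.2; leather-soled → 13.2.2; ankle boots → 13.2.2.2. Scheduled 31%. Dorestad agreement on 13.2: RVC ≥ 35% → 12% available; preferential 12%. → 12%.
Line B: leather-upper → 13.1; cork-soled → 13.1.2; ordinary → 13.1.2.3. Scheduled 12%. Zerath agreement on 13.2.1: 13.1.2.3 not covered; anti-dumping (Zerath, 13.1.2): +25%; total 12% + 25% = 37%. → 37%.
Line C: rubber-upper → 13.2; rope-soled → 13.2.1; ankle boots → 13.2.1.3. Scheduled 26%. Zerath agreement on 13.2.1: not wholly obtained; anti-dumping (Zerath, 13.2): +26%; total 26% + 26% = 52%. → 52%.
Line D: leather-upper → 13.1; cork-soled → 13.1.2; ankle boots → 13.1.2.1. Scheduled 2%. Dorestad agreement on 13.2: 13.1.2.1 not covered. → 2%.
Sum: 12% + 37% + 52% + 2% = 103%.

103%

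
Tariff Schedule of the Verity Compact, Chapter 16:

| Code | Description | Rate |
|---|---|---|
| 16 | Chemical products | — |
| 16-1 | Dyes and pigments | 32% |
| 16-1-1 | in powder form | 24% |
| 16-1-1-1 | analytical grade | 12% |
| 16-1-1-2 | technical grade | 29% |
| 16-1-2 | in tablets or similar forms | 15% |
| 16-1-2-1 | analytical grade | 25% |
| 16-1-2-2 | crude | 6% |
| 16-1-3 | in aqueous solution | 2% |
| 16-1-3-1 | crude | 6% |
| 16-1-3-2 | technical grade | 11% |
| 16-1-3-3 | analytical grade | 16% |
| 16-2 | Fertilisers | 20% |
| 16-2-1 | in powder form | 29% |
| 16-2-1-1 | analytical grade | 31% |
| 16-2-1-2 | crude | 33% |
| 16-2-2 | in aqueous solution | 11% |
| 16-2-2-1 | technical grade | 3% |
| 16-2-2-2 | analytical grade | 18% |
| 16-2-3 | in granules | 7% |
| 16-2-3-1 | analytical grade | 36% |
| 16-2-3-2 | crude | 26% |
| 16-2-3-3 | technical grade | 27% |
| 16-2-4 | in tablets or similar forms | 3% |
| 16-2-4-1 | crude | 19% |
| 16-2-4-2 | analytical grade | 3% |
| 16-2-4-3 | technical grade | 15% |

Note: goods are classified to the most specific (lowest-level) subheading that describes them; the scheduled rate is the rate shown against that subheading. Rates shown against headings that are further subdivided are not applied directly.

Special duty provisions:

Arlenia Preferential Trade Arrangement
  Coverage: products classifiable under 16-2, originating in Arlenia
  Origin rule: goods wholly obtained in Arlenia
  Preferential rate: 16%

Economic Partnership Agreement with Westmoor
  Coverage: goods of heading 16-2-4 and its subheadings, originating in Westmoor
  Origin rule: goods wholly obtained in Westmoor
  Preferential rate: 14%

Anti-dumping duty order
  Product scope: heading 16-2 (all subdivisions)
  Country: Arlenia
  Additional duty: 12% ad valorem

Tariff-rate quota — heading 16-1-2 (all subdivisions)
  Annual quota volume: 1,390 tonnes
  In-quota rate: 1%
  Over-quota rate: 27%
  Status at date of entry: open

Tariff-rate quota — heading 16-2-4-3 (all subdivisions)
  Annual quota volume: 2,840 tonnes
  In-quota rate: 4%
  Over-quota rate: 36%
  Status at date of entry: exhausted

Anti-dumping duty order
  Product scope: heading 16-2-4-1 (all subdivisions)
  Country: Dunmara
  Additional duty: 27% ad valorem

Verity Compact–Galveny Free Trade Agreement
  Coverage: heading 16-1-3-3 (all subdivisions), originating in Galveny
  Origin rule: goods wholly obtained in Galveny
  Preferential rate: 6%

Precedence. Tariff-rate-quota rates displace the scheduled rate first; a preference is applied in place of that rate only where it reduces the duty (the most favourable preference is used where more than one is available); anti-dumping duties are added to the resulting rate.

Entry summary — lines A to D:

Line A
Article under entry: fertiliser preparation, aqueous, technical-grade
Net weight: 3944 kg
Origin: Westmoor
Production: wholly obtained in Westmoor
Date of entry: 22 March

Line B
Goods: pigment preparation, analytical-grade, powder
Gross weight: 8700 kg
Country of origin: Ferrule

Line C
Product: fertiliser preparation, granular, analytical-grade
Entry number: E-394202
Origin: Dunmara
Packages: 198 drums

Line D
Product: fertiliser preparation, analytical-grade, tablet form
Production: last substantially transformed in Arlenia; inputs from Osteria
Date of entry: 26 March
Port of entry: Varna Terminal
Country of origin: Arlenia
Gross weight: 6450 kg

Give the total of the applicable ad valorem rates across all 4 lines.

66%

Line A: fertiliser → 16-2; aqueous → 16-2-2; technical-grade → 16-2-2-1. Scheduled 3%. Westmoor agreement on 16-2-4: 16-2-2-1 not covered. → 3%.
Line B: pigment → 16-1; powder → 16-1-1; analytical-grade → 16-1-1-1. Scheduled 12%. No special measure applies. → 12%.
Line C: fertiliser → 16-2; granular → 16-2-3; analytical-grade → 16-2-3-1. Scheduled 36%. No special measure applies. → 36%.
Line D: fertiliser → 16-2; tablet form → 16-2-4; analytical-grade → 16-2-4-2. Scheduled 3%. Arlenia agreement on 16-2: not wholly obtained; anti-dumping (Arlenia, 16-2): +12%; total 3% + 12% = 15%. → 15%.
Sum: 3% + 12% + 36% + 15% = 66%.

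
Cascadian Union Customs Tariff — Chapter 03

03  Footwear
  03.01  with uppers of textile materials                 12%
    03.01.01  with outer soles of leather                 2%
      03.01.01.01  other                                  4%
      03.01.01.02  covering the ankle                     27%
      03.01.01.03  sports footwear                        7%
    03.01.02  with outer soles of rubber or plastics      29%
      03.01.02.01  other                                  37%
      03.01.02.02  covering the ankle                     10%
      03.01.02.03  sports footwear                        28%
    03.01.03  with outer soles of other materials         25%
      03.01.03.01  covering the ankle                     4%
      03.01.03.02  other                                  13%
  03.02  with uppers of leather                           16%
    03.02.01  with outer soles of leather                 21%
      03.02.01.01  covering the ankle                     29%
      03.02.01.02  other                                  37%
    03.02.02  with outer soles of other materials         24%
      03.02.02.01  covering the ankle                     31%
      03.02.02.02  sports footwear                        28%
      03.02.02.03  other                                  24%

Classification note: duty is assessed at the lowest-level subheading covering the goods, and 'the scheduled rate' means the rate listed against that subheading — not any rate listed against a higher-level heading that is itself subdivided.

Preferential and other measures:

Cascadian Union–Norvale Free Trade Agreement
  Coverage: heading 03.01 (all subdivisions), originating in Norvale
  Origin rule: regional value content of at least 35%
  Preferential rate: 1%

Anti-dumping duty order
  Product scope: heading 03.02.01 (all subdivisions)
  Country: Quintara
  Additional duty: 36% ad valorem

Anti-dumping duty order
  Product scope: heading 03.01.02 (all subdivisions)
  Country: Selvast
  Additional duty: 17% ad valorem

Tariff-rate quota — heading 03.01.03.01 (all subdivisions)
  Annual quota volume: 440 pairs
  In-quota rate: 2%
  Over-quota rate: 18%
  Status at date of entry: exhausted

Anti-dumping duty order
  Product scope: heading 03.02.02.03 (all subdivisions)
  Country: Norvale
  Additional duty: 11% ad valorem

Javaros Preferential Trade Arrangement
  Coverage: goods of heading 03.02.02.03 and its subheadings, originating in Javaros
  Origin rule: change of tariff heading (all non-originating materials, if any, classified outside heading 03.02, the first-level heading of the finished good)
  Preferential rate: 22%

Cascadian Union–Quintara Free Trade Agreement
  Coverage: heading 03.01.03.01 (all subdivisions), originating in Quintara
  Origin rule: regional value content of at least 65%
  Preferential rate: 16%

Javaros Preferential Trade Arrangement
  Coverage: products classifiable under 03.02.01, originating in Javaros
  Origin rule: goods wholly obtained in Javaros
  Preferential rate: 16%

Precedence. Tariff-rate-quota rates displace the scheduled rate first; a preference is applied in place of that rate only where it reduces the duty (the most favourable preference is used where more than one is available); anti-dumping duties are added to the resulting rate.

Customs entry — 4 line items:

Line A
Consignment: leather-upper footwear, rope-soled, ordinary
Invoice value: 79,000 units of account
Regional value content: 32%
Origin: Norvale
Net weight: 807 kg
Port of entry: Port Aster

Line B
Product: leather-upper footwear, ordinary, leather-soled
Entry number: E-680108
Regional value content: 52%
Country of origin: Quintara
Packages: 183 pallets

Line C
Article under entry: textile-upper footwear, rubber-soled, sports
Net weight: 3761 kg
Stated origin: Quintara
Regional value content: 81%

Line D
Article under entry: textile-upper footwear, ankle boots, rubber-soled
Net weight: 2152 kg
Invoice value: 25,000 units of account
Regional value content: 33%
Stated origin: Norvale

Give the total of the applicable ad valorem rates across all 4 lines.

Line A: leather-upper → 03.02; rope-soled → 03.02.02; ordinary → 03.02.02.03. Scheduled 24%. Norvale agreement on 03.01: 03.02.02.03 not covered; anti-dumping (Norvale, 03.02.02.03): +11%; total 24% + 11% = 35%. → 35%.
Line B: leather-upper → 03.02; leather-soled → 03.02.01; ordinary → 03.02.01.02. Scheduled 37%. Quintara agreement on 03.01.03.01: 03.02.01.02 not covered; anti-dumping (Quintara, 03.02.01): +36%; total 37% + 36% = 73%. → 73%.
Line C: textile-upper → 03.01; rubber-soled → 03.01.02; sports → 03.01.02.03. Scheduled 28%. Quintara agreement on 03.01.03.01: 03.01.02.03 not covered. → 28%.
Line D: textile-upper → 03.01; rubber-soled → 03.01.02; ankle boots → 03.01.02.02. Scheduled 10%. Norvale agreement on 03.01: RVC < 35%. → 10%.
Sum: 35% + 73% + 28% + 10% = 146%.

146%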